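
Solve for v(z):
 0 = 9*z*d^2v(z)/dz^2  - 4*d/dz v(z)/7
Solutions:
 v(z) = C1 + C2*z^(67/63)


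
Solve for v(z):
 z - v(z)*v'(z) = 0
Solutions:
 v(z) = -sqrt(C1 + z^2)
 v(z) = sqrt(C1 + z^2)


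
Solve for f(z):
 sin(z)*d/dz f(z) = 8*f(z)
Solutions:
 f(z) = C1*(cos(z)^4 - 4*cos(z)^3 + 6*cos(z)^2 - 4*cos(z) + 1)/(cos(z)^4 + 4*cos(z)^3 + 6*cos(z)^2 + 4*cos(z) + 1)


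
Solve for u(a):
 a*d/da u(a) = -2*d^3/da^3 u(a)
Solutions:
 u(a) = C1 + Integral(C2*airyai(-2^(2/3)*a/2) + C3*airybi(-2^(2/3)*a/2), a)


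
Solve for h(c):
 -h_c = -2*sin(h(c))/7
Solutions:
 -2*c/7 + log(cos(h(c)) - 1)/2 - log(cos(h(c)) + 1)/2 = C1


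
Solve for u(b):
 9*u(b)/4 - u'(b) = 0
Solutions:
 u(b) = C1*exp(9*b/4)


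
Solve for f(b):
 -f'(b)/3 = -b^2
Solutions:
 f(b) = C1 + b^3


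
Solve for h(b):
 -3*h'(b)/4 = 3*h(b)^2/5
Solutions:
 h(b) = 5/(C1 + 4*b)


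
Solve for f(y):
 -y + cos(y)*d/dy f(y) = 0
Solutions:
 f(y) = C1 + Integral(y/cos(y), y)


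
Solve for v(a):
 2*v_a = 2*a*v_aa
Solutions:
 v(a) = C1 + C2*a^2


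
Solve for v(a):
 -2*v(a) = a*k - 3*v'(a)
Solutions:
 v(a) = C1*exp(2*a/3) - a*k/2 - 3*k/4


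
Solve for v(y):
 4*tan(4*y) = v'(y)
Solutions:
 v(y) = C1 - log(cos(4*y))


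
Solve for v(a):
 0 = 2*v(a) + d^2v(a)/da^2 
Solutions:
 v(a) = C1*sin(sqrt(2)*a) + C2*cos(sqrt(2)*a)


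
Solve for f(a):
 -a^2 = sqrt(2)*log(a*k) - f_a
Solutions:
 f(a) = C1 + a^3/3 + sqrt(2)*a*log(a*k) - sqrt(2)*a


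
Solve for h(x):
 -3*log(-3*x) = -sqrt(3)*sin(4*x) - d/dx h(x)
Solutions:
 h(x) = C1 + 3*x*log(-x) - 3*x + 3*x*log(3) + sqrt(3)*cos(4*x)/4


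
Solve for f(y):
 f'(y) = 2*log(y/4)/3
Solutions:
 f(y) = C1 + 2*y*log(y)/3 - 4*y*log(2)/3 - 2*y/3


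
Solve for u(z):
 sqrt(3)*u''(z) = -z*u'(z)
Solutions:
 u(z) = C1 + C2*erf(sqrt(2)*3^(3/4)*z/6)


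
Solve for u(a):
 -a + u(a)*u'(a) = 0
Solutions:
 u(a) = -sqrt(C1 + a^2)
 u(a) = sqrt(C1 + a^2)


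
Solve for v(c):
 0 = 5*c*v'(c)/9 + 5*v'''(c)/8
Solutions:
 v(c) = C1 + Integral(C2*airyai(-2*3^(1/3)*c/3) + C3*airybi(-2*3^(1/3)*c/3), c)


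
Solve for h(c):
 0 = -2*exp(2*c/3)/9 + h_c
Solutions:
 h(c) = C1 + exp(2*c/3)/3


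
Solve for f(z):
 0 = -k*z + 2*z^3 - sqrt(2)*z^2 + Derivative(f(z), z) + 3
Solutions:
 f(z) = C1 + k*z^2/2 - z^4/2 + sqrt(2)*z^3/3 - 3*z


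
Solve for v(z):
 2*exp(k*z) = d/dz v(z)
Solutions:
 v(z) = C1 + 2*exp(k*z)/k


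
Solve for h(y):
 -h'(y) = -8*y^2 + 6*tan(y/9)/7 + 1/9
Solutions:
 h(y) = C1 + 8*y^3/3 - y/9 + 54*log(cos(y/9))/7


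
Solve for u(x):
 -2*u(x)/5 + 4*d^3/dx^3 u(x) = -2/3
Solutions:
 u(x) = C3*exp(10^(2/3)*x/10) + (C1*sin(10^(2/3)*sqrt(3)*x/20) + C2*cos(10^(2/3)*sqrt(3)*x/20))*exp(-10^(2/3)*x/20) + 5/3


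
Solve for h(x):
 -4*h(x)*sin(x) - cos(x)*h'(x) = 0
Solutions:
 h(x) = C1*cos(x)^4


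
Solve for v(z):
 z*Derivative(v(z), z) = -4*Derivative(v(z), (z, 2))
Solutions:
 v(z) = C1 + C2*erf(sqrt(2)*z/4)


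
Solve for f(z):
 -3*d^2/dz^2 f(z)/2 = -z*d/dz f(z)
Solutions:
 f(z) = C1 + C2*erfi(sqrt(3)*z/3)


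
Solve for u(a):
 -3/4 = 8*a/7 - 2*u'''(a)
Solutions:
 u(a) = C1 + C2*a + C3*a^2 + a^4/42 + a^3/16


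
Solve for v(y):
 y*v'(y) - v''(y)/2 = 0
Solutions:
 v(y) = C1 + C2*erfi(y)


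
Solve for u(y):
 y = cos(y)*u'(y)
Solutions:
 u(y) = C1 + Integral(y/cos(y), y)


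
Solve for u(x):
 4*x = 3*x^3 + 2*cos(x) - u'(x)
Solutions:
 u(x) = C1 + 3*x^4/4 - 2*x^2 + 2*sin(x)


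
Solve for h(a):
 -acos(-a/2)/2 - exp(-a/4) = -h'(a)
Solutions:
 h(a) = C1 + a*acos(-a/2)/2 + sqrt(4 - a^2)/2 - 4*exp(-a/4)


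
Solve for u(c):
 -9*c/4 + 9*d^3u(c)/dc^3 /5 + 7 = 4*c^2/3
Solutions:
 u(c) = C1 + C2*c + C3*c^2 + c^5/81 + 5*c^4/96 - 35*c^3/54


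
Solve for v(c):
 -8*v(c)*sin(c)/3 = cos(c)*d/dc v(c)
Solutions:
 v(c) = C1*cos(c)^(8/3)


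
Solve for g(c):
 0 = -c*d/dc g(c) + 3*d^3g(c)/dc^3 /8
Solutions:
 g(c) = C1 + Integral(C2*airyai(2*3^(2/3)*c/3) + C3*airybi(2*3^(2/3)*c/3), c)


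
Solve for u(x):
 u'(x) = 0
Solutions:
 u(x) = C1


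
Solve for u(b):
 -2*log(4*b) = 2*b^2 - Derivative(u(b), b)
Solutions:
 u(b) = C1 + 2*b^3/3 + 2*b*log(b) - 2*b + b*log(16)


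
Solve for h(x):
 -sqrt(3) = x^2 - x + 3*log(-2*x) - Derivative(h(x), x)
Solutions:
 h(x) = C1 + x^3/3 - x^2/2 + 3*x*log(-x) + x*(-3 + sqrt(3) + 3*log(2))


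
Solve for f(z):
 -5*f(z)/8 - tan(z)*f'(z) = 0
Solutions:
 f(z) = C1/sin(z)^(5/8)


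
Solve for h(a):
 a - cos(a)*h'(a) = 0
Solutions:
 h(a) = C1 + Integral(a/cos(a), a)


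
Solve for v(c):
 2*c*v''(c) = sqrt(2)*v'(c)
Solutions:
 v(c) = C1 + C2*c^(sqrt(2)/2 + 1)


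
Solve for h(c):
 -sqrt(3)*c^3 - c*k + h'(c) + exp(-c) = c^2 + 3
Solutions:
 h(c) = C1 + sqrt(3)*c^4/4 + c^3/3 + c^2*k/2 + 3*c + exp(-c)


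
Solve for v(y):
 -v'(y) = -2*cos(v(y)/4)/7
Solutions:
 -2*y/7 - 2*log(sin(v(y)/4) - 1) + 2*log(sin(v(y)/4) + 1) = C1


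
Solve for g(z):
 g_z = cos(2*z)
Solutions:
 g(z) = C1 + sin(2*z)/2


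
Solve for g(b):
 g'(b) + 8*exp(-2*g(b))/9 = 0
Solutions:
 g(b) = log(-sqrt(C1 - 16*b)) - log(3)
 g(b) = log(C1 - 16*b)/2 - log(3)


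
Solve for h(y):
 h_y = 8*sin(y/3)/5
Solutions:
 h(y) = C1 - 24*cos(y/3)/5


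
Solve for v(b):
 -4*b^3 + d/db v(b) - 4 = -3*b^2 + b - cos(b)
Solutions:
 v(b) = C1 + b^4 - b^3 + b^2/2 + 4*b - sin(b)


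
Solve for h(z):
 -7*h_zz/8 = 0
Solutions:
 h(z) = C1 + C2*z


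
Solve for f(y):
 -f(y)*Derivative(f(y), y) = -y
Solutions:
 f(y) = -sqrt(C1 + y^2)
 f(y) = sqrt(C1 + y^2)


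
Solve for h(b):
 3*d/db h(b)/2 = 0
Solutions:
 h(b) = C1


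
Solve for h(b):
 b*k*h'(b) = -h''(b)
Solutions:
 h(b) = Piecewise((-sqrt(2)*sqrt(pi)*C1*erf(sqrt(2)*b*sqrt(k)/2)/(2*sqrt(k)) - C2, (k > 0) | (k < 0)), (-C1*b - C2, True))


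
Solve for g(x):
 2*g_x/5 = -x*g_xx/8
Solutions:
 g(x) = C1 + C2/x^(11/5)


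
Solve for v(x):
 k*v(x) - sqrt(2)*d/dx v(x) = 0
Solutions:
 v(x) = C1*exp(sqrt(2)*k*x/2)


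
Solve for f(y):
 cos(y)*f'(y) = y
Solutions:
 f(y) = C1 + Integral(y/cos(y), y)


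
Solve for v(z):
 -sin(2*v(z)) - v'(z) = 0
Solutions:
 v(z) = pi - acos((-C1 - exp(4*z))/(C1 - exp(4*z)))/2
 v(z) = acos((-C1 - exp(4*z))/(C1 - exp(4*z)))/2


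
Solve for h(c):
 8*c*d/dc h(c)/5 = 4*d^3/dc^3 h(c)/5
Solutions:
 h(c) = C1 + Integral(C2*airyai(2^(1/3)*c) + C3*airybi(2^(1/3)*c), c)


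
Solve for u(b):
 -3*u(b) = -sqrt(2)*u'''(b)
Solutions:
 u(b) = C3*exp(2^(5/6)*3^(1/3)*b/2) + (C1*sin(6^(5/6)*b/4) + C2*cos(6^(5/6)*b/4))*exp(-2^(5/6)*3^(1/3)*b/4)


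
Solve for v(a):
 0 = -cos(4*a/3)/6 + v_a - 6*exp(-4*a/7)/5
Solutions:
 v(a) = C1 + sin(4*a/3)/8 - 21*exp(-4*a/7)/10


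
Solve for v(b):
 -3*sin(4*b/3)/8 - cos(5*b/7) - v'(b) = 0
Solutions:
 v(b) = C1 - 7*sin(5*b/7)/5 + 9*cos(4*b/3)/32


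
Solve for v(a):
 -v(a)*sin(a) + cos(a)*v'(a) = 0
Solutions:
 v(a) = C1/cos(a)


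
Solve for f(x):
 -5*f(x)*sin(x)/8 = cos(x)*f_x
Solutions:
 f(x) = C1*cos(x)^(5/8)


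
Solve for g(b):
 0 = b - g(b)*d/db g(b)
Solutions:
 g(b) = -sqrt(C1 + b^2)
 g(b) = sqrt(C1 + b^2)


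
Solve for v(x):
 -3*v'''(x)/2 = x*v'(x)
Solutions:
 v(x) = C1 + Integral(C2*airyai(-2^(1/3)*3^(2/3)*x/3) + C3*airybi(-2^(1/3)*3^(2/3)*x/3), x)


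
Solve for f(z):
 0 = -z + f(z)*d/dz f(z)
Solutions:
 f(z) = -sqrt(C1 + z^2)
 f(z) = sqrt(C1 + z^2)


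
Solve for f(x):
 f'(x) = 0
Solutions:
 f(x) = C1


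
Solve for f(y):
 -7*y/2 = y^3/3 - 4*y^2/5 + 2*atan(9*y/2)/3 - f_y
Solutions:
 f(y) = C1 + y^4/12 - 4*y^3/15 + 7*y^2/4 + 2*y*atan(9*y/2)/3 - 2*log(81*y^2 + 4)/27


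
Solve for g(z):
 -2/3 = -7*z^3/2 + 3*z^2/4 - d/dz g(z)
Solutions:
 g(z) = C1 - 7*z^4/8 + z^3/4 + 2*z/3


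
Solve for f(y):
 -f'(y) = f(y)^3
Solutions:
 f(y) = -sqrt(2)*sqrt(-1/(C1 - y))/2
 f(y) = sqrt(2)*sqrt(-1/(C1 - y))/2


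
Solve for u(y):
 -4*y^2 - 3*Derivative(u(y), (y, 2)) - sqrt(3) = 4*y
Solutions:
 u(y) = C1 + C2*y - y^4/9 - 2*y^3/9 - sqrt(3)*y^2/6


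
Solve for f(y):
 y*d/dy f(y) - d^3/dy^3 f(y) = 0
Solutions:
 f(y) = C1 + Integral(C2*airyai(y) + C3*airybi(y), y)


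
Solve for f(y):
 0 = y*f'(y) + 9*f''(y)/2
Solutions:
 f(y) = C1 + C2*erf(y/3)


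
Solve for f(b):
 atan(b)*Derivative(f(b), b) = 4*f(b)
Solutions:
 f(b) = C1*exp(4*Integral(1/atan(b), b))


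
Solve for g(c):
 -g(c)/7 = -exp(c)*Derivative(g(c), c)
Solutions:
 g(c) = C1*exp(-exp(-c)/7)


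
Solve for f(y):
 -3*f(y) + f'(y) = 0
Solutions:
 f(y) = C1*exp(3*y)


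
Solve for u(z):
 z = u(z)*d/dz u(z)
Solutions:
 u(z) = -sqrt(C1 + z^2)
 u(z) = sqrt(C1 + z^2)


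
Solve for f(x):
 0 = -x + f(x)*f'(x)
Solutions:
 f(x) = -sqrt(C1 + x^2)
 f(x) = sqrt(C1 + x^2)


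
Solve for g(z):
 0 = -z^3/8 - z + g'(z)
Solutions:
 g(z) = C1 + z^4/32 + z^2/2


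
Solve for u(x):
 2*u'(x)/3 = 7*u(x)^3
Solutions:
 u(x) = -sqrt(-1/(C1 + 21*x))
 u(x) = sqrt(-1/(C1 + 21*x))


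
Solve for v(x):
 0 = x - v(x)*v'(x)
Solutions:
 v(x) = -sqrt(C1 + x^2)
 v(x) = sqrt(C1 + x^2)


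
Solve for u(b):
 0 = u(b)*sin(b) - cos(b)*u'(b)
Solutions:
 u(b) = C1/cos(b)


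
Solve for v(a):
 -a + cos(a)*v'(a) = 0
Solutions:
 v(a) = C1 + Integral(a/cos(a), a)


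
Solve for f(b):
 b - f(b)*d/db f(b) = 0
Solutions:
 f(b) = -sqrt(C1 + b^2)
 f(b) = sqrt(C1 + b^2)


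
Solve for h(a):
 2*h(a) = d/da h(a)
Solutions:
 h(a) = C1*exp(2*a)


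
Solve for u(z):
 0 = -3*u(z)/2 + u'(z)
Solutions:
 u(z) = C1*exp(3*z/2)


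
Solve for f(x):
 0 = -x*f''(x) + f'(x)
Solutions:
 f(x) = C1 + C2*x^2


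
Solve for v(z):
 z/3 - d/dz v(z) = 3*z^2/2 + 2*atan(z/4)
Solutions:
 v(z) = C1 - z^3/2 + z^2/6 - 2*z*atan(z/4) + 4*log(z^2 + 16)


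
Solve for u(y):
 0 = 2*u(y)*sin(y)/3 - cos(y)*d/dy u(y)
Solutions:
 u(y) = C1/cos(y)^(2/3)


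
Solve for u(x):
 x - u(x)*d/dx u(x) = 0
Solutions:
 u(x) = -sqrt(C1 + x^2)
 u(x) = sqrt(C1 + x^2)


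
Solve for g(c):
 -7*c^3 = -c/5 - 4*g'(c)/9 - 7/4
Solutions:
 g(c) = C1 + 63*c^4/16 - 9*c^2/40 - 63*c/16


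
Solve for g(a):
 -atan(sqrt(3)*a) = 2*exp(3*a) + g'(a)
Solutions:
 g(a) = C1 - a*atan(sqrt(3)*a) - 2*exp(3*a)/3 + sqrt(3)*log(3*a^2 + 1)/6


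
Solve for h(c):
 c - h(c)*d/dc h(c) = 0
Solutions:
 h(c) = -sqrt(C1 + c^2)
 h(c) = sqrt(C1 + c^2)


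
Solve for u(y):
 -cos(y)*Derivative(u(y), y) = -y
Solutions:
 u(y) = C1 + Integral(y/cos(y), y)


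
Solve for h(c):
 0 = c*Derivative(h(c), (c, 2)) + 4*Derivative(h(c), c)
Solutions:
 h(c) = C1 + C2/c^3


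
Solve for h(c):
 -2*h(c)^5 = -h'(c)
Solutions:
 h(c) = -(-1/(C1 + 8*c))^(1/4)
 h(c) = (-1/(C1 + 8*c))^(1/4)
 h(c) = -I*(-1/(C1 + 8*c))^(1/4)
 h(c) = I*(-1/(C1 + 8*c))^(1/4)


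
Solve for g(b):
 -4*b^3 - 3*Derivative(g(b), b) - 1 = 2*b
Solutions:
 g(b) = C1 - b^4/3 - b^2/3 - b/3


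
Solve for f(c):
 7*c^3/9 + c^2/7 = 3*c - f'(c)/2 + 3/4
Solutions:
 f(c) = C1 - 7*c^4/18 - 2*c^3/21 + 3*c^2 + 3*c/2


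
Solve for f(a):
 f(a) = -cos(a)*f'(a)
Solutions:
 f(a) = C1*sqrt(sin(a) - 1)/sqrt(sin(a) + 1)


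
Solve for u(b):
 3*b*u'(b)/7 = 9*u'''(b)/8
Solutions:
 u(b) = C1 + Integral(C2*airyai(2*21^(2/3)*b/21) + C3*airybi(2*21^(2/3)*b/21), b)


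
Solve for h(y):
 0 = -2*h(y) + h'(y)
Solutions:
 h(y) = C1*exp(2*y)


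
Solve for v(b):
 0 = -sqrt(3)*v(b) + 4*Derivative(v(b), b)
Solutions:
 v(b) = C1*exp(sqrt(3)*b/4)


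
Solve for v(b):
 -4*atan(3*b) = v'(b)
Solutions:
 v(b) = C1 - 4*b*atan(3*b) + 2*log(9*b^2 + 1)/3


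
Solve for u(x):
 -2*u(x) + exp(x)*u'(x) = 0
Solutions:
 u(x) = C1*exp(-2*exp(-x))


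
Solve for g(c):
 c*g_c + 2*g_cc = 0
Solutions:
 g(c) = C1 + C2*erf(c/2)


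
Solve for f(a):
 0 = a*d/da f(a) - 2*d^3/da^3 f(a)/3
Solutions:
 f(a) = C1 + Integral(C2*airyai(2^(2/3)*3^(1/3)*a/2) + C3*airybi(2^(2/3)*3^(1/3)*a/2), a)


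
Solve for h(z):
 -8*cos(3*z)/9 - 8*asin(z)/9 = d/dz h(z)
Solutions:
 h(z) = C1 - 8*z*asin(z)/9 - 8*sqrt(1 - z^2)/9 - 8*sin(3*z)/27


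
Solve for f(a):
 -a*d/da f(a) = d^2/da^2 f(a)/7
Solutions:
 f(a) = C1 + C2*erf(sqrt(14)*a/2)


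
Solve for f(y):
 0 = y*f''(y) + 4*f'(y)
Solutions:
 f(y) = C1 + C2/y^3


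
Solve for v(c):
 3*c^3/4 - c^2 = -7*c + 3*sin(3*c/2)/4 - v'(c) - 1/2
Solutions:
 v(c) = C1 - 3*c^4/16 + c^3/3 - 7*c^2/2 - c/2 - cos(3*c/2)/2


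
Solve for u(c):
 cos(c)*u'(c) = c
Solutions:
 u(c) = C1 + Integral(c/cos(c), c)


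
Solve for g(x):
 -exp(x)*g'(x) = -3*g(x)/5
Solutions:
 g(x) = C1*exp(-3*exp(-x)/5)


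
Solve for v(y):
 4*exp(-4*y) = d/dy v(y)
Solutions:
 v(y) = C1 - exp(-4*y)


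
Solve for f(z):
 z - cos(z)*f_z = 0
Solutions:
 f(z) = C1 + Integral(z/cos(z), z)


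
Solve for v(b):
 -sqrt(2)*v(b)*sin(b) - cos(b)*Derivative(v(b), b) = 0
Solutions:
 v(b) = C1*cos(b)^(sqrt(2))


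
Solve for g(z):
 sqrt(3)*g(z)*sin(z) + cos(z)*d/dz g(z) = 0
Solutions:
 g(z) = C1*cos(z)^(sqrt(3))


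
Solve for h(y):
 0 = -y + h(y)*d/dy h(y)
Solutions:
 h(y) = -sqrt(C1 + y^2)
 h(y) = sqrt(C1 + y^2)


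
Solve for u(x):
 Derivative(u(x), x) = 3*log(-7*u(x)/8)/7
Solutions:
 -7*Integral(1/(log(-_y) - 3*log(2) + log(7)), (_y, u(x)))/3 = C1 - x


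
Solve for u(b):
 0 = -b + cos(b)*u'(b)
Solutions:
 u(b) = C1 + Integral(b/cos(b), b)


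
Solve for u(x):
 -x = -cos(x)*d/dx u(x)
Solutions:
 u(x) = C1 + Integral(x/cos(x), x)


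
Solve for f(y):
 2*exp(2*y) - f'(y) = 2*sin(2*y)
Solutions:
 f(y) = C1 + exp(2*y) + cos(2*y)


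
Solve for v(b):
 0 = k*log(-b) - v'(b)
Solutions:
 v(b) = C1 + b*k*log(-b) - b*k


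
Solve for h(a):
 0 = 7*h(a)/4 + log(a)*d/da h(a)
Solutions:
 h(a) = C1*exp(-7*li(a)/4)


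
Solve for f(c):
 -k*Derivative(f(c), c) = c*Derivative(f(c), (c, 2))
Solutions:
 f(c) = C1 + c^(1 - re(k))*(C2*sin(log(c)*Abs(im(k))) + C3*cos(log(c)*im(k)))


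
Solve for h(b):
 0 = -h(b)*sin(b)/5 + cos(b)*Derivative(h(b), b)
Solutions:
 h(b) = C1/cos(b)^(1/5)


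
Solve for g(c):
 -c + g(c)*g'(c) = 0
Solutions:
 g(c) = -sqrt(C1 + c^2)
 g(c) = sqrt(C1 + c^2)


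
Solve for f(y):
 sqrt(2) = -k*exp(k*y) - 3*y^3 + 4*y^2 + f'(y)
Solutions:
 f(y) = C1 + 3*y^4/4 - 4*y^3/3 + sqrt(2)*y + exp(k*y)


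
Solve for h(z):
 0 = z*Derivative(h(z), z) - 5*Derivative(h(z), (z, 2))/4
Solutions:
 h(z) = C1 + C2*erfi(sqrt(10)*z/5)


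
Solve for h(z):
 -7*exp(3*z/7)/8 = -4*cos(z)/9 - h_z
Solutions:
 h(z) = C1 + 49*exp(3*z/7)/24 - 4*sin(z)/9


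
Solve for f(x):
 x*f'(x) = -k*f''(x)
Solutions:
 f(x) = C1 + C2*sqrt(k)*erf(sqrt(2)*x*sqrt(1/k)/2)


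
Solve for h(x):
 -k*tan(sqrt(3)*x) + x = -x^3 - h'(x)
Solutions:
 h(x) = C1 - sqrt(3)*k*log(cos(sqrt(3)*x))/3 - x^4/4 - x^2/2


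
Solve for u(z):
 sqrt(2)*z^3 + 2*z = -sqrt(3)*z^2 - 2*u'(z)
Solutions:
 u(z) = C1 - sqrt(2)*z^4/8 - sqrt(3)*z^3/6 - z^2/2


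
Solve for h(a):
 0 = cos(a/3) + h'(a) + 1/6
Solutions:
 h(a) = C1 - a/6 - 3*sin(a/3)


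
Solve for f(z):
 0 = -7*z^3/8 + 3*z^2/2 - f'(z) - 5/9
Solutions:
 f(z) = C1 - 7*z^4/32 + z^3/2 - 5*z/9


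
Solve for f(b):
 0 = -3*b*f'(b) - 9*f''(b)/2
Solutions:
 f(b) = C1 + C2*erf(sqrt(3)*b/3)


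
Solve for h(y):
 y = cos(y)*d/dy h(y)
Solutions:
 h(y) = C1 + Integral(y/cos(y), y)


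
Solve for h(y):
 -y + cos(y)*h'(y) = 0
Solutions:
 h(y) = C1 + Integral(y/cos(y), y)


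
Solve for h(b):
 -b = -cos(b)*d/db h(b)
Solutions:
 h(b) = C1 + Integral(b/cos(b), b)


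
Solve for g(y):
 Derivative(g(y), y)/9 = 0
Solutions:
 g(y) = C1


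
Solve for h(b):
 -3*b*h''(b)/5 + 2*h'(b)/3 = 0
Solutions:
 h(b) = C1 + C2*b^(19/9)


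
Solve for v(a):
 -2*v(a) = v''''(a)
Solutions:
 v(a) = (C1*sin(2^(3/4)*a/2) + C2*cos(2^(3/4)*a/2))*exp(-2^(3/4)*a/2) + (C3*sin(2^(3/4)*a/2) + C4*cos(2^(3/4)*a/2))*exp(2^(3/4)*a/2)


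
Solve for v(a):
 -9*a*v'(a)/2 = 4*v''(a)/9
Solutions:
 v(a) = C1 + C2*erf(9*a/4)


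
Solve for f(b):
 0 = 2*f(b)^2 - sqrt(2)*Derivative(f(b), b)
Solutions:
 f(b) = -1/(C1 + sqrt(2)*b)


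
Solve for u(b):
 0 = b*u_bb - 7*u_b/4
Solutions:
 u(b) = C1 + C2*b^(11/4)


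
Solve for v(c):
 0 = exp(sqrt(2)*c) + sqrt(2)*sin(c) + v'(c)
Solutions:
 v(c) = C1 - sqrt(2)*exp(sqrt(2)*c)/2 + sqrt(2)*cos(c)


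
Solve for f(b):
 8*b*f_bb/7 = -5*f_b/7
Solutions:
 f(b) = C1 + C2*b^(3/8)


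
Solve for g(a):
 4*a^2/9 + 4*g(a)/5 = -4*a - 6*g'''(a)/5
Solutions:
 g(a) = C3*exp(-2^(1/3)*3^(2/3)*a/3) - 5*a^2/9 - 5*a + (C1*sin(2^(1/3)*3^(1/6)*a/2) + C2*cos(2^(1/3)*3^(1/6)*a/2))*exp(2^(1/3)*3^(2/3)*a/6)


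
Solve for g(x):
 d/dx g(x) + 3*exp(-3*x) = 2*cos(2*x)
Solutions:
 g(x) = C1 + sin(2*x) + exp(-3*x)


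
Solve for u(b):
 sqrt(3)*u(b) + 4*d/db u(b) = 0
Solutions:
 u(b) = C1*exp(-sqrt(3)*b/4)


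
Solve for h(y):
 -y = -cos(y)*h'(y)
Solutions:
 h(y) = C1 + Integral(y/cos(y), y)


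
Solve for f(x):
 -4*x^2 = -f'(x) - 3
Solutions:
 f(x) = C1 + 4*x^3/3 - 3*x


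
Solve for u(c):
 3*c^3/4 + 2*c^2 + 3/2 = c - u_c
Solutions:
 u(c) = C1 - 3*c^4/16 - 2*c^3/3 + c^2/2 - 3*c/2


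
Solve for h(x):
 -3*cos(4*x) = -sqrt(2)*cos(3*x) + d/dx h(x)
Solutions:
 h(x) = C1 + sqrt(2)*sin(3*x)/3 - 3*sin(4*x)/4


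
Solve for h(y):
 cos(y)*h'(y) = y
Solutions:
 h(y) = C1 + Integral(y/cos(y), y)


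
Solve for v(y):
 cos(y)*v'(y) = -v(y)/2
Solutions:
 v(y) = C1*(sin(y) - 1)^(1/4)/(sin(y) + 1)^(1/4)


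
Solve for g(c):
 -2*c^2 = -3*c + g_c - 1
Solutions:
 g(c) = C1 - 2*c^3/3 + 3*c^2/2 + c


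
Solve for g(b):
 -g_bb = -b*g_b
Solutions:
 g(b) = C1 + C2*erfi(sqrt(2)*b/2)


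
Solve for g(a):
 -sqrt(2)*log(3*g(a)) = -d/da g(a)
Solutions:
 -sqrt(2)*Integral(1/(log(_y) + log(3)), (_y, g(a)))/2 = C1 - a


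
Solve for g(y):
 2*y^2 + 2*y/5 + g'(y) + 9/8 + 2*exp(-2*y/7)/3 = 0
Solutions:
 g(y) = C1 - 2*y^3/3 - y^2/5 - 9*y/8 + 7*exp(-2*y/7)/3


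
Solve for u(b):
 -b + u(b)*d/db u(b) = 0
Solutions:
 u(b) = -sqrt(C1 + b^2)
 u(b) = sqrt(C1 + b^2)


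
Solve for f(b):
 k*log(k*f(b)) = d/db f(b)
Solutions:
 li(k*f(b))/k = C1 + b*k


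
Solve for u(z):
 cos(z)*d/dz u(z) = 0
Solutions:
 u(z) = C1


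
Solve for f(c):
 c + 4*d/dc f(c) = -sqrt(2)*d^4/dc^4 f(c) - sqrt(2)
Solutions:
 f(c) = C1 + C4*exp(-sqrt(2)*c) - c^2/8 - sqrt(2)*c/4 + (C2*sin(sqrt(6)*c/2) + C3*cos(sqrt(6)*c/2))*exp(sqrt(2)*c/2)


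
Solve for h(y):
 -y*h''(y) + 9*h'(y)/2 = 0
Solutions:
 h(y) = C1 + C2*y^(11/2)


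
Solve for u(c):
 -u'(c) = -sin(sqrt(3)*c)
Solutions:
 u(c) = C1 - sqrt(3)*cos(sqrt(3)*c)/3


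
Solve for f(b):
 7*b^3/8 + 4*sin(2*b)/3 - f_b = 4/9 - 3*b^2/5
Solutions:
 f(b) = C1 + 7*b^4/32 + b^3/5 - 4*b/9 - 2*cos(2*b)/3


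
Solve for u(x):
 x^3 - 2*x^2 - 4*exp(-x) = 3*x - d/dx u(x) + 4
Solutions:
 u(x) = C1 - x^4/4 + 2*x^3/3 + 3*x^2/2 + 4*x - 4*exp(-x)


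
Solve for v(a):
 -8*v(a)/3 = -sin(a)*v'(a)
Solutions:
 v(a) = C1*(cos(a) - 1)^(4/3)/(cos(a) + 1)^(4/3)


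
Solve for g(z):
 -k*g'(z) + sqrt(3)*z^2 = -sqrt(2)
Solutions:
 g(z) = C1 + sqrt(3)*z^3/(3*k) + sqrt(2)*z/k


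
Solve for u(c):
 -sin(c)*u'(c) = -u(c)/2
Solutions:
 u(c) = C1*(cos(c) - 1)^(1/4)/(cos(c) + 1)^(1/4)


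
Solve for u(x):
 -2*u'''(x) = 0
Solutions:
 u(x) = C1 + C2*x + C3*x^2


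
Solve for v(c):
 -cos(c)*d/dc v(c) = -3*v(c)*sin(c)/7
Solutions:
 v(c) = C1/cos(c)^(3/7)


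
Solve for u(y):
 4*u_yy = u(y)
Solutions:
 u(y) = C1*exp(-y/2) + C2*exp(y/2)


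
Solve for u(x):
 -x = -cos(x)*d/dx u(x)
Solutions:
 u(x) = C1 + Integral(x/cos(x), x)


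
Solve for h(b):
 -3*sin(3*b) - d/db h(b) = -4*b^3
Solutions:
 h(b) = C1 + b^4 + cos(3*b)


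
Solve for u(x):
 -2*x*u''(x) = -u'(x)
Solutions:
 u(x) = C1 + C2*x^(3/2)


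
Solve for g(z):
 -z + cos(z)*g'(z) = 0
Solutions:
 g(z) = C1 + Integral(z/cos(z), z)


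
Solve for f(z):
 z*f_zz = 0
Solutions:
 f(z) = C1 + C2*z


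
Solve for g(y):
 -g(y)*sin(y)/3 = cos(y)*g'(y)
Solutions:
 g(y) = C1*cos(y)^(1/3)


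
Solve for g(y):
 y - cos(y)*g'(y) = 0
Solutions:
 g(y) = C1 + Integral(y/cos(y), y)


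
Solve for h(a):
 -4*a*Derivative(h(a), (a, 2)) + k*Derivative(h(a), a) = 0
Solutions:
 h(a) = C1 + a^(re(k)/4 + 1)*(C2*sin(log(a)*Abs(im(k))/4) + C3*cos(log(a)*im(k)/4))


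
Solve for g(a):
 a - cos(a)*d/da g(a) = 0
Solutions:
 g(a) = C1 + Integral(a/cos(a), a)


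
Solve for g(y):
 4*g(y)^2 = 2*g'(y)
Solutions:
 g(y) = -1/(C1 + 2*y)


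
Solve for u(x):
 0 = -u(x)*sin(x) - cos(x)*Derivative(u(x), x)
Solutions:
 u(x) = C1*cos(x)


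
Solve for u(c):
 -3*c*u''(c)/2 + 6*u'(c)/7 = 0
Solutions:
 u(c) = C1 + C2*c^(11/7)


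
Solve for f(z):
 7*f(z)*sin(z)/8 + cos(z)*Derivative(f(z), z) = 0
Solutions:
 f(z) = C1*cos(z)^(7/8)


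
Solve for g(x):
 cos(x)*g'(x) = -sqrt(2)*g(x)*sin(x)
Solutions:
 g(x) = C1*cos(x)^(sqrt(2))


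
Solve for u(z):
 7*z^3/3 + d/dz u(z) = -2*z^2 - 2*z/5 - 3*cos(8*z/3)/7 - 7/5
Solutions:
 u(z) = C1 - 7*z^4/12 - 2*z^3/3 - z^2/5 - 7*z/5 - 9*sin(8*z/3)/56


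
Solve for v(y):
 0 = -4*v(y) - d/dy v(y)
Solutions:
 v(y) = C1*exp(-4*y)


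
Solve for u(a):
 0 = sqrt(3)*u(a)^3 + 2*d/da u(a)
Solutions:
 u(a) = -sqrt(-1/(C1 - sqrt(3)*a))
 u(a) = sqrt(-1/(C1 - sqrt(3)*a))


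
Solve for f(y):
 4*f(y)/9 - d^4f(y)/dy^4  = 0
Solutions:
 f(y) = C1*exp(-sqrt(6)*y/3) + C2*exp(sqrt(6)*y/3) + C3*sin(sqrt(6)*y/3) + C4*cos(sqrt(6)*y/3)


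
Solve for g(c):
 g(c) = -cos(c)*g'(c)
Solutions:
 g(c) = C1*sqrt(sin(c) - 1)/sqrt(sin(c) + 1)


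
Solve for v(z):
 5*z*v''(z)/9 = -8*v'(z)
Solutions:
 v(z) = C1 + C2/z^(67/5)


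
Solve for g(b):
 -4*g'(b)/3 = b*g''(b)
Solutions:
 g(b) = C1 + C2/b^(1/3)


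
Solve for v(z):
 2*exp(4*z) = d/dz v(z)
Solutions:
 v(z) = C1 + exp(4*z)/2


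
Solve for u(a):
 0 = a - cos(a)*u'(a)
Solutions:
 u(a) = C1 + Integral(a/cos(a), a)


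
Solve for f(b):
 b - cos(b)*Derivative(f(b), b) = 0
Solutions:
 f(b) = C1 + Integral(b/cos(b), b)


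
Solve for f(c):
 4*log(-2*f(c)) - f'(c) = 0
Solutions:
 -Integral(1/(log(-_y) + log(2)), (_y, f(c)))/4 = C1 - c


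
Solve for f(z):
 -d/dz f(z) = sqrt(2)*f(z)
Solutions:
 f(z) = C1*exp(-sqrt(2)*z)


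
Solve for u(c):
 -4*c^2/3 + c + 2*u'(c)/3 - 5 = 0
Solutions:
 u(c) = C1 + 2*c^3/3 - 3*c^2/4 + 15*c/2


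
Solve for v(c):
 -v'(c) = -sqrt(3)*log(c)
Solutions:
 v(c) = C1 + sqrt(3)*c*log(c) - sqrt(3)*c


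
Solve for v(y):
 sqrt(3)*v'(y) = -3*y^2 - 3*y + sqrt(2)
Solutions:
 v(y) = C1 - sqrt(3)*y^3/3 - sqrt(3)*y^2/2 + sqrt(6)*y/3


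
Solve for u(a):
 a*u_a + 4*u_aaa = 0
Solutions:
 u(a) = C1 + Integral(C2*airyai(-2^(1/3)*a/2) + C3*airybi(-2^(1/3)*a/2), a)


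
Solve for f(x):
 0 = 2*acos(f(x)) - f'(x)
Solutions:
 Integral(1/acos(_y), (_y, f(x))) = C1 + 2*x


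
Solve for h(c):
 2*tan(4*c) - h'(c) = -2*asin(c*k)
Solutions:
 h(c) = C1 + 2*Piecewise((c*asin(c*k) + sqrt(-c^2*k^2 + 1)/k, Ne(k, 0)), (0, True)) - log(cos(4*c))/2


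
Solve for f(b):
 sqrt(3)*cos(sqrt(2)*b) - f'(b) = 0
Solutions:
 f(b) = C1 + sqrt(6)*sin(sqrt(2)*b)/2


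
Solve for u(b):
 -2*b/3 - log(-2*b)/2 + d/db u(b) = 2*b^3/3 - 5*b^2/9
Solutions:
 u(b) = C1 + b^4/6 - 5*b^3/27 + b^2/3 + b*log(-b)/2 + b*(-1 + log(2))/2


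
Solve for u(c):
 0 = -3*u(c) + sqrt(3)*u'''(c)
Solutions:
 u(c) = C3*exp(3^(1/6)*c) + (C1*sin(3^(2/3)*c/2) + C2*cos(3^(2/3)*c/2))*exp(-3^(1/6)*c/2)


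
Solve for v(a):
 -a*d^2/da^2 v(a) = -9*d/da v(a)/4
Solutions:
 v(a) = C1 + C2*a^(13/4)


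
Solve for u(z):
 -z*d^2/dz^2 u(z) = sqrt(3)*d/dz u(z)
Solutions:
 u(z) = C1 + C2*z^(1 - sqrt(3))


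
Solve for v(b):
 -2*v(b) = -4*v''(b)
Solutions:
 v(b) = C1*exp(-sqrt(2)*b/2) + C2*exp(sqrt(2)*b/2)


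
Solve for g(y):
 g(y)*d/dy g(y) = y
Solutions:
 g(y) = -sqrt(C1 + y^2)
 g(y) = sqrt(C1 + y^2)


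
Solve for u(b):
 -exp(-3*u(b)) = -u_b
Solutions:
 u(b) = log(C1 + 3*b)/3
 u(b) = log((-3^(1/3) - 3^(5/6)*I)*(C1 + b)^(1/3)/2)
 u(b) = log((-3^(1/3) + 3^(5/6)*I)*(C1 + b)^(1/3)/2)


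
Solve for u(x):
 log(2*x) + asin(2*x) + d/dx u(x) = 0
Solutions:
 u(x) = C1 - x*log(x) - x*asin(2*x) - x*log(2) + x - sqrt(1 - 4*x^2)/2


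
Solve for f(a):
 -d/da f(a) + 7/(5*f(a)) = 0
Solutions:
 f(a) = -sqrt(C1 + 70*a)/5
 f(a) = sqrt(C1 + 70*a)/5


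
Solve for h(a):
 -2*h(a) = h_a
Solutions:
 h(a) = C1*exp(-2*a)


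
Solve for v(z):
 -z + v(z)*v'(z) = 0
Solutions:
 v(z) = -sqrt(C1 + z^2)
 v(z) = sqrt(C1 + z^2)


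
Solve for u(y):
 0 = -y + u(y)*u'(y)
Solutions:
 u(y) = -sqrt(C1 + y^2)
 u(y) = sqrt(C1 + y^2)


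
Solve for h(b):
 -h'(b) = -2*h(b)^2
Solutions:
 h(b) = -1/(C1 + 2*b)


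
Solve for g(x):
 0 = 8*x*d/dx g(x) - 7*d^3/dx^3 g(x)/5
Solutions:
 g(x) = C1 + Integral(C2*airyai(2*5^(1/3)*7^(2/3)*x/7) + C3*airybi(2*5^(1/3)*7^(2/3)*x/7), x)


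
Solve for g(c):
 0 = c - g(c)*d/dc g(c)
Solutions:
 g(c) = -sqrt(C1 + c^2)
 g(c) = sqrt(C1 + c^2)


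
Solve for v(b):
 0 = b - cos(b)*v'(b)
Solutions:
 v(b) = C1 + Integral(b/cos(b), b)


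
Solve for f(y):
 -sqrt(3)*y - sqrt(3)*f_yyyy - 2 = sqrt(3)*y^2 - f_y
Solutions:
 f(y) = C1 + C4*exp(3^(5/6)*y/3) + sqrt(3)*y^3/3 + sqrt(3)*y^2/2 + 2*y + (C2*sin(3^(1/3)*y/2) + C3*cos(3^(1/3)*y/2))*exp(-3^(5/6)*y/6)


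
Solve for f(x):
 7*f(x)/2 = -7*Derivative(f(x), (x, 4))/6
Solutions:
 f(x) = (C1*sin(sqrt(2)*3^(1/4)*x/2) + C2*cos(sqrt(2)*3^(1/4)*x/2))*exp(-sqrt(2)*3^(1/4)*x/2) + (C3*sin(sqrt(2)*3^(1/4)*x/2) + C4*cos(sqrt(2)*3^(1/4)*x/2))*exp(sqrt(2)*3^(1/4)*x/2)


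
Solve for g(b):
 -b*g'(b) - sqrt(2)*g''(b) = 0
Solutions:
 g(b) = C1 + C2*erf(2^(1/4)*b/2)


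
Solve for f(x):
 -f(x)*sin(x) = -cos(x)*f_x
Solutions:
 f(x) = C1/cos(x)


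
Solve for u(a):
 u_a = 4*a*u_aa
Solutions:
 u(a) = C1 + C2*a^(5/4)


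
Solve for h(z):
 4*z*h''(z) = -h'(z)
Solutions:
 h(z) = C1 + C2*z^(3/4)


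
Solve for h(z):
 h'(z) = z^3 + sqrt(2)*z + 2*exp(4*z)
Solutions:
 h(z) = C1 + z^4/4 + sqrt(2)*z^2/2 + exp(4*z)/2


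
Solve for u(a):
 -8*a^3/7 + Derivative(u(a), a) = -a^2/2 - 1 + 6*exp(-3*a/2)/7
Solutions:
 u(a) = C1 + 2*a^4/7 - a^3/6 - a - 4*exp(-3*a/2)/7


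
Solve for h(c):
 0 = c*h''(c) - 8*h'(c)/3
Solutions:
 h(c) = C1 + C2*c^(11/3)


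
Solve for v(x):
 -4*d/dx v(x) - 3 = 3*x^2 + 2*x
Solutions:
 v(x) = C1 - x^3/4 - x^2/4 - 3*x/4


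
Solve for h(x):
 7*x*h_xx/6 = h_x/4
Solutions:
 h(x) = C1 + C2*x^(17/14)


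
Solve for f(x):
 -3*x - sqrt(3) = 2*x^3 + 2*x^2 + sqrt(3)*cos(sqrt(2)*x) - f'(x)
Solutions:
 f(x) = C1 + x^4/2 + 2*x^3/3 + 3*x^2/2 + sqrt(3)*x + sqrt(6)*sin(sqrt(2)*x)/2


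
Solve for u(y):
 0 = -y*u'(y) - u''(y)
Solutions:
 u(y) = C1 + C2*erf(sqrt(2)*y/2)


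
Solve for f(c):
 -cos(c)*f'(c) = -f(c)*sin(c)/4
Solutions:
 f(c) = C1/cos(c)^(1/4)


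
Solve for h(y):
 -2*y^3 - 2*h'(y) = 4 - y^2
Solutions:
 h(y) = C1 - y^4/4 + y^3/6 - 2*y


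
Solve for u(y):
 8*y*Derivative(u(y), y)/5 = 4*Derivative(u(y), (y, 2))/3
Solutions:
 u(y) = C1 + C2*erfi(sqrt(15)*y/5)


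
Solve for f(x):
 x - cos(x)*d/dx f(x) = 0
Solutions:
 f(x) = C1 + Integral(x/cos(x), x)


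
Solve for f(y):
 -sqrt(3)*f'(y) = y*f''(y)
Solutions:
 f(y) = C1 + C2*y^(1 - sqrt(3))


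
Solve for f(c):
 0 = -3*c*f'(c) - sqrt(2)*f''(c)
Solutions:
 f(c) = C1 + C2*erf(2^(1/4)*sqrt(3)*c/2)


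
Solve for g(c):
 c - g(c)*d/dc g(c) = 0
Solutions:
 g(c) = -sqrt(C1 + c^2)
 g(c) = sqrt(C1 + c^2)


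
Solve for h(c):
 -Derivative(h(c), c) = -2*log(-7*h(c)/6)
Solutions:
 -Integral(1/(log(-_y) - log(6) + log(7)), (_y, h(c)))/2 = C1 - c


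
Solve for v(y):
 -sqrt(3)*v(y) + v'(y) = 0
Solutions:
 v(y) = C1*exp(sqrt(3)*y)


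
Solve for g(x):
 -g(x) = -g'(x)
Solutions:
 g(x) = C1*exp(x)


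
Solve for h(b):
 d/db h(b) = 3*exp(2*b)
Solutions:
 h(b) = C1 + 3*exp(2*b)/2


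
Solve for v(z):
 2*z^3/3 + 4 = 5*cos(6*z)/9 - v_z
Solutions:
 v(z) = C1 - z^4/6 - 4*z + 5*sin(6*z)/54


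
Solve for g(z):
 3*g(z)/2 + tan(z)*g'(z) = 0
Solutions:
 g(z) = C1/sin(z)^(3/2)


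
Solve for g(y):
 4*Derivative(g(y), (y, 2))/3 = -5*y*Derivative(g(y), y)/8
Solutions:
 g(y) = C1 + C2*erf(sqrt(15)*y/8)


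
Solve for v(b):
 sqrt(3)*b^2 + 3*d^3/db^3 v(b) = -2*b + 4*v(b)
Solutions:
 v(b) = C3*exp(6^(2/3)*b/3) + sqrt(3)*b^2/4 + b/2 + (C1*sin(2^(2/3)*3^(1/6)*b/2) + C2*cos(2^(2/3)*3^(1/6)*b/2))*exp(-6^(2/3)*b/6)


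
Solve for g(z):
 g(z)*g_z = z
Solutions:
 g(z) = -sqrt(C1 + z^2)
 g(z) = sqrt(C1 + z^2)


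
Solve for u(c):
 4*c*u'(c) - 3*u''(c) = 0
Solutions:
 u(c) = C1 + C2*erfi(sqrt(6)*c/3)


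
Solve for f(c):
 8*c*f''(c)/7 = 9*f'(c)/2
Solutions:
 f(c) = C1 + C2*c^(79/16)


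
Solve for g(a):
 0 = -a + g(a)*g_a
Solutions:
 g(a) = -sqrt(C1 + a^2)
 g(a) = sqrt(C1 + a^2)


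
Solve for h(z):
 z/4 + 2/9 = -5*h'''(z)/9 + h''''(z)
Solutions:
 h(z) = C1 + C2*z + C3*z^2 + C4*exp(5*z/9) - 3*z^4/160 - 121*z^3/600


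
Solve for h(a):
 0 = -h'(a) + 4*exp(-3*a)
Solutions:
 h(a) = C1 - 4*exp(-3*a)/3


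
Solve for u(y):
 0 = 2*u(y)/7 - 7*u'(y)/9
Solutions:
 u(y) = C1*exp(18*y/49)


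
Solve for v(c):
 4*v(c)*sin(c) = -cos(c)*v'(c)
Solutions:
 v(c) = C1*cos(c)^4


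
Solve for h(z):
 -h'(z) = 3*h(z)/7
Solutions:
 h(z) = C1*exp(-3*z/7)


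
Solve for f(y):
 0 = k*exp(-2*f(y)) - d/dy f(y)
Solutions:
 f(y) = log(-sqrt(C1 + 2*k*y))
 f(y) = log(C1 + 2*k*y)/2


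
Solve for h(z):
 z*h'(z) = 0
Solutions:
 h(z) = C1


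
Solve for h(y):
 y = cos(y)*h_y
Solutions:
 h(y) = C1 + Integral(y/cos(y), y)


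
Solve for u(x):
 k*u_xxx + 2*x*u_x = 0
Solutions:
 u(x) = C1 + Integral(C2*airyai(2^(1/3)*x*(-1/k)^(1/3)) + C3*airybi(2^(1/3)*x*(-1/k)^(1/3)), x)


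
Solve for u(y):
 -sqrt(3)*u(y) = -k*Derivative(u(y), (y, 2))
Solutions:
 u(y) = C1*exp(-3^(1/4)*y*sqrt(1/k)) + C2*exp(3^(1/4)*y*sqrt(1/k))


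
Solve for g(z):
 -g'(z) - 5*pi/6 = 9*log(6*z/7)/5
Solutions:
 g(z) = C1 - 9*z*log(z)/5 - 9*z*log(6)/5 - 5*pi*z/6 + 9*z/5 + 9*z*log(7)/5


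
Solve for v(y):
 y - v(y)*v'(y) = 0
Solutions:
 v(y) = -sqrt(C1 + y^2)
 v(y) = sqrt(C1 + y^2)


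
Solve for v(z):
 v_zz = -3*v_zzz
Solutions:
 v(z) = C1 + C2*z + C3*exp(-z/3)


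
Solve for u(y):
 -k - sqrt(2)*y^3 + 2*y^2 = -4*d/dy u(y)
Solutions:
 u(y) = C1 + k*y/4 + sqrt(2)*y^4/16 - y^3/6


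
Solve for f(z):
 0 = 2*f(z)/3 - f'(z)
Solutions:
 f(z) = C1*exp(2*z/3)


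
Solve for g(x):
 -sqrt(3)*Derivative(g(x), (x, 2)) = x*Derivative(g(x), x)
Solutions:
 g(x) = C1 + C2*erf(sqrt(2)*3^(3/4)*x/6)


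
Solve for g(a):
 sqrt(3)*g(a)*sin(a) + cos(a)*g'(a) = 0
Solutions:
 g(a) = C1*cos(a)^(sqrt(3))


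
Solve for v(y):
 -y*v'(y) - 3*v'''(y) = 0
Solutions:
 v(y) = C1 + Integral(C2*airyai(-3^(2/3)*y/3) + C3*airybi(-3^(2/3)*y/3), y)


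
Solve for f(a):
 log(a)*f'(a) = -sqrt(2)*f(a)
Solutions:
 f(a) = C1*exp(-sqrt(2)*li(a))


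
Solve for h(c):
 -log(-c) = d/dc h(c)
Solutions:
 h(c) = C1 - c*log(-c) + c


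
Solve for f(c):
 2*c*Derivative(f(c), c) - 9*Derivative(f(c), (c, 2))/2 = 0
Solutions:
 f(c) = C1 + C2*erfi(sqrt(2)*c/3)


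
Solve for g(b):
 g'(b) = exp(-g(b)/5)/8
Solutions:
 g(b) = 5*log(C1 + b/40)


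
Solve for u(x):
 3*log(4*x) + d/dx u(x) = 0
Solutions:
 u(x) = C1 - 3*x*log(x) - x*log(64) + 3*x


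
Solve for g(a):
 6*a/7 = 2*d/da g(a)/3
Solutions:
 g(a) = C1 + 9*a^2/14


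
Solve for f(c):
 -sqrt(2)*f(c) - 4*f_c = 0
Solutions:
 f(c) = C1*exp(-sqrt(2)*c/4)


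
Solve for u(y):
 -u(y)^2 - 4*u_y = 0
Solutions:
 u(y) = 4/(C1 + y)


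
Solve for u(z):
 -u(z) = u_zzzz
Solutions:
 u(z) = (C1*sin(sqrt(2)*z/2) + C2*cos(sqrt(2)*z/2))*exp(-sqrt(2)*z/2) + (C3*sin(sqrt(2)*z/2) + C4*cos(sqrt(2)*z/2))*exp(sqrt(2)*z/2)


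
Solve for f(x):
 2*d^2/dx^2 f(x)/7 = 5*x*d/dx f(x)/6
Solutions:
 f(x) = C1 + C2*erfi(sqrt(210)*x/12)


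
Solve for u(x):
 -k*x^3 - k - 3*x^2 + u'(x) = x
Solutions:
 u(x) = C1 + k*x^4/4 + k*x + x^3 + x^2/2


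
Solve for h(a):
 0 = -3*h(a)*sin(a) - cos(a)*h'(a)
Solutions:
 h(a) = C1*cos(a)^3


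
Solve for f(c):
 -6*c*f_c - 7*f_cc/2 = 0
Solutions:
 f(c) = C1 + C2*erf(sqrt(42)*c/7)


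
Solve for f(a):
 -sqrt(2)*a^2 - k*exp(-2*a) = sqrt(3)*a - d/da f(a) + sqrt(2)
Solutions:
 f(a) = C1 + sqrt(2)*a^3/3 + sqrt(3)*a^2/2 + sqrt(2)*a - k*exp(-2*a)/2


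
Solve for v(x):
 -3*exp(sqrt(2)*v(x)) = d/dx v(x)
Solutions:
 v(x) = sqrt(2)*(2*log(1/(C1 + 3*x)) - log(2))/4


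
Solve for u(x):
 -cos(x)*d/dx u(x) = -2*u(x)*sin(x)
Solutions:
 u(x) = C1/cos(x)^2


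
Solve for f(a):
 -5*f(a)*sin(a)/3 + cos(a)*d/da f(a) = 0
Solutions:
 f(a) = C1/cos(a)^(5/3)


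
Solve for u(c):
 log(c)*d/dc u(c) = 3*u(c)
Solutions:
 u(c) = C1*exp(3*li(c))


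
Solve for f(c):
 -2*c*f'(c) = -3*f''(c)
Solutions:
 f(c) = C1 + C2*erfi(sqrt(3)*c/3)


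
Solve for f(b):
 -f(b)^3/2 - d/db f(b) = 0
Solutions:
 f(b) = -sqrt(-1/(C1 - b))
 f(b) = sqrt(-1/(C1 - b))


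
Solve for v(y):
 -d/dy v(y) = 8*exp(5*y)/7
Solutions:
 v(y) = C1 - 8*exp(5*y)/35


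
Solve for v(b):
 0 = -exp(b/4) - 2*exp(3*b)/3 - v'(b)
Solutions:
 v(b) = C1 - 4*exp(b/4) - 2*exp(3*b)/9


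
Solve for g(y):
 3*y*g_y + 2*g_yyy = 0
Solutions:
 g(y) = C1 + Integral(C2*airyai(-2^(2/3)*3^(1/3)*y/2) + C3*airybi(-2^(2/3)*3^(1/3)*y/2), y)


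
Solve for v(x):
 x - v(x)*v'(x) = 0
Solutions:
 v(x) = -sqrt(C1 + x^2)
 v(x) = sqrt(C1 + x^2)


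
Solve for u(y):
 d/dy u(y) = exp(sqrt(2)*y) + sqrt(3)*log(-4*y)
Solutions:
 u(y) = C1 + sqrt(3)*y*log(-y) + sqrt(3)*y*(-1 + 2*log(2)) + sqrt(2)*exp(sqrt(2)*y)/2


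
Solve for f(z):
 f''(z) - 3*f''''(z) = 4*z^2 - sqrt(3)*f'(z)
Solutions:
 f(z) = C1 + C2*exp(-2^(1/3)*3^(1/6)*z*(6/(sqrt(717) + 27)^(1/3) + 2^(1/3)*3^(2/3)*(sqrt(717) + 27)^(1/3))/36)*sin(z*(-12^(1/3)*(sqrt(717) + 27)^(1/3) + 2*18^(1/3)/(sqrt(717) + 27)^(1/3))/12) + C3*exp(-2^(1/3)*3^(1/6)*z*(6/(sqrt(717) + 27)^(1/3) + 2^(1/3)*3^(2/3)*(sqrt(717) + 27)^(1/3))/36)*cos(z*(-12^(1/3)*(sqrt(717) + 27)^(1/3) + 2*18^(1/3)/(sqrt(717) + 27)^(1/3))/12) + C4*exp(2^(1/3)*3^(1/6)*z*(6/(sqrt(717) + 27)^(1/3) + 2^(1/3)*3^(2/3)*(sqrt(717) + 27)^(1/3))/18) + 4*sqrt(3)*z^3/9 - 4*z^2/3 + 8*sqrt(3)*z/9


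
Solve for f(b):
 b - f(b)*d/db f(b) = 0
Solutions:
 f(b) = -sqrt(C1 + b^2)
 f(b) = sqrt(C1 + b^2)


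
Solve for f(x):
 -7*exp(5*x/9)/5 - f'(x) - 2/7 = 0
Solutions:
 f(x) = C1 - 2*x/7 - 63*exp(5*x/9)/25


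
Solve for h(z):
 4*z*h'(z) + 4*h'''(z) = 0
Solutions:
 h(z) = C1 + Integral(C2*airyai(-z) + C3*airybi(-z), z)


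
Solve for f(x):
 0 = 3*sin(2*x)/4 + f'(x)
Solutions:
 f(x) = C1 + 3*cos(2*x)/8


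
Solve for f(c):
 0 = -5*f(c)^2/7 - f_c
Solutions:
 f(c) = 7/(C1 + 5*c)


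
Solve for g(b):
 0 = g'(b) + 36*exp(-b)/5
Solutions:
 g(b) = C1 + 36*exp(-b)/5


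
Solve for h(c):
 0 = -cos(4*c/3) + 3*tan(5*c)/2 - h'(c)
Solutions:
 h(c) = C1 - 3*log(cos(5*c))/10 - 3*sin(4*c/3)/4


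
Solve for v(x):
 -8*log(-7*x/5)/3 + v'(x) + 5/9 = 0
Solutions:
 v(x) = C1 + 8*x*log(-x)/3 + x*(-24*log(5) - 29 + 24*log(7))/9


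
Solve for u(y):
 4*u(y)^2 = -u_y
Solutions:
 u(y) = 1/(C1 + 4*y)


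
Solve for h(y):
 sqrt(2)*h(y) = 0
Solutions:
 h(y) = 0


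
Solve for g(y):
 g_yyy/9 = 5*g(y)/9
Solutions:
 g(y) = C3*exp(5^(1/3)*y) + (C1*sin(sqrt(3)*5^(1/3)*y/2) + C2*cos(sqrt(3)*5^(1/3)*y/2))*exp(-5^(1/3)*y/2)


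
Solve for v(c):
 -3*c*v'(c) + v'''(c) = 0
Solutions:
 v(c) = C1 + Integral(C2*airyai(3^(1/3)*c) + C3*airybi(3^(1/3)*c), c)


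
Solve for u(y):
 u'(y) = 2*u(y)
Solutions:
 u(y) = C1*exp(2*y)


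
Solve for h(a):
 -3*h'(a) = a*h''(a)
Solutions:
 h(a) = C1 + C2/a^2


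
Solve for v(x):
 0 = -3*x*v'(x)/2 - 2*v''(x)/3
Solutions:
 v(x) = C1 + C2*erf(3*sqrt(2)*x/4)


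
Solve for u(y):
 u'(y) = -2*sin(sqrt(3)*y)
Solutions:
 u(y) = C1 + 2*sqrt(3)*cos(sqrt(3)*y)/3


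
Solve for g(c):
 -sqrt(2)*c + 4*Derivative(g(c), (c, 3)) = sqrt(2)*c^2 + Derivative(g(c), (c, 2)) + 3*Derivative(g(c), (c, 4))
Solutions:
 g(c) = C1 + C2*c + C3*exp(c/3) + C4*exp(c) - sqrt(2)*c^4/12 - 3*sqrt(2)*c^3/2 - 15*sqrt(2)*c^2


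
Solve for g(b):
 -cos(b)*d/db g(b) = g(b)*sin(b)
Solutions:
 g(b) = C1*cos(b)


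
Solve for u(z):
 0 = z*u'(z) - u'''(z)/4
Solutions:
 u(z) = C1 + Integral(C2*airyai(2^(2/3)*z) + C3*airybi(2^(2/3)*z), z)


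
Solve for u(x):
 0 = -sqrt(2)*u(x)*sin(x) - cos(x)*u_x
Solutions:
 u(x) = C1*cos(x)^(sqrt(2))


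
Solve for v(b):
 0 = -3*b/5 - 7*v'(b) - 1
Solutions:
 v(b) = C1 - 3*b^2/70 - b/7


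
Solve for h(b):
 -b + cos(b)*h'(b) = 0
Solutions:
 h(b) = C1 + Integral(b/cos(b), b)


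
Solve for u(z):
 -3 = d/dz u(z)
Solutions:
 u(z) = C1 - 3*z


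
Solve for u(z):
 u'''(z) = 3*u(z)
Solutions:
 u(z) = C3*exp(3^(1/3)*z) + (C1*sin(3^(5/6)*z/2) + C2*cos(3^(5/6)*z/2))*exp(-3^(1/3)*z/2)


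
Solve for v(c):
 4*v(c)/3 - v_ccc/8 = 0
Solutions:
 v(c) = C3*exp(2*6^(2/3)*c/3) + (C1*sin(2^(2/3)*3^(1/6)*c) + C2*cos(2^(2/3)*3^(1/6)*c))*exp(-6^(2/3)*c/3)


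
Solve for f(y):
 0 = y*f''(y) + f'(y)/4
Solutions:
 f(y) = C1 + C2*y^(3/4)


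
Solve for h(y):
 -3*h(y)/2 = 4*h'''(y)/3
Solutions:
 h(y) = C3*exp(-3^(2/3)*y/2) + (C1*sin(3*3^(1/6)*y/4) + C2*cos(3*3^(1/6)*y/4))*exp(3^(2/3)*y/4)


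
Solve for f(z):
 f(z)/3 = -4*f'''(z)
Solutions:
 f(z) = C3*exp(z*(-18^(1/3) + 3*2^(1/3)*3^(2/3))/24)*sin(2^(1/3)*3^(1/6)*z/4) + C4*exp(z*(-18^(1/3) + 3*2^(1/3)*3^(2/3))/24)*cos(2^(1/3)*3^(1/6)*z/4) + C5*exp(-z*(18^(1/3) + 3*2^(1/3)*3^(2/3))/24) + (C1*sin(2^(1/3)*3^(1/6)*z/4) + C2*cos(2^(1/3)*3^(1/6)*z/4))*exp(18^(1/3)*z/12)


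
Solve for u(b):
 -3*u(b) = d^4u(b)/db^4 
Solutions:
 u(b) = (C1*sin(sqrt(2)*3^(1/4)*b/2) + C2*cos(sqrt(2)*3^(1/4)*b/2))*exp(-sqrt(2)*3^(1/4)*b/2) + (C3*sin(sqrt(2)*3^(1/4)*b/2) + C4*cos(sqrt(2)*3^(1/4)*b/2))*exp(sqrt(2)*3^(1/4)*b/2)


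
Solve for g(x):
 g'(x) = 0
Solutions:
 g(x) = C1


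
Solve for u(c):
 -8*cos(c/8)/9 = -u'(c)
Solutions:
 u(c) = C1 + 64*sin(c/8)/9


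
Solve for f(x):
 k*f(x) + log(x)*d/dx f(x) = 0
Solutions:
 f(x) = C1*exp(-k*li(x))


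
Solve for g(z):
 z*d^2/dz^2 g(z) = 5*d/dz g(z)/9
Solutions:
 g(z) = C1 + C2*z^(14/9)


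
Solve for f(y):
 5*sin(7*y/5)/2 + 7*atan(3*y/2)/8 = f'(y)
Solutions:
 f(y) = C1 + 7*y*atan(3*y/2)/8 - 7*log(9*y^2 + 4)/24 - 25*cos(7*y/5)/14


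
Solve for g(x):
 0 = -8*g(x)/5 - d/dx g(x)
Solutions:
 g(x) = C1*exp(-8*x/5)


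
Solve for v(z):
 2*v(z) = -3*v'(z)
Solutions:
 v(z) = C1*exp(-2*z/3)


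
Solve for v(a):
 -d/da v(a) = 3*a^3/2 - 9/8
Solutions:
 v(a) = C1 - 3*a^4/8 + 9*a/8


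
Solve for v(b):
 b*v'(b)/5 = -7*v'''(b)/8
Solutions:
 v(b) = C1 + Integral(C2*airyai(-2*35^(2/3)*b/35) + C3*airybi(-2*35^(2/3)*b/35), b)


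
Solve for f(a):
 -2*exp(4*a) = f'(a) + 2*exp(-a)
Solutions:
 f(a) = C1 - exp(4*a)/2 + 2*exp(-a)
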